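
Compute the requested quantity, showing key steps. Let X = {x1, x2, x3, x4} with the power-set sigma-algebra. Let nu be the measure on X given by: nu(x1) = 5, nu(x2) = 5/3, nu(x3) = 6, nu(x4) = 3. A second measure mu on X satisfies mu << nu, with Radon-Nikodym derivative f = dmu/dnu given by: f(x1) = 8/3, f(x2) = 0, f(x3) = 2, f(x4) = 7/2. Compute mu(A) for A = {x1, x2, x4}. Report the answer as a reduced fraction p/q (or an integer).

By the defining property of the Radon-Nikodym derivative, for every measurable set A,
  mu(A) = integral_A f dnu.
Since nu is a discrete measure concentrated on the atoms of X, the integral over A reduces to the sum
  mu(A) = sum_{x in A} f(x) * nu({x}).
Computing each term:
  x1: f(x1) * nu(x1) = 8/3 * 5 = 40/3.
  x2: f(x2) * nu(x2) = 0 * 5/3 = 0.
  x4: f(x4) * nu(x4) = 7/2 * 3 = 21/2.
Summing: mu(A) = 40/3 + 0 + 21/2 = 143/6.

143/6


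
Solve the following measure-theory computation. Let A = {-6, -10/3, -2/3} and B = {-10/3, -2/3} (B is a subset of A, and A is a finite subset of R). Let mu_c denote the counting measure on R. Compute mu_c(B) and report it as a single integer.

Counting measure assigns mu_c(E) = |E| (number of elements) when E is finite.
B has 2 element(s), so mu_c(B) = 2.

2


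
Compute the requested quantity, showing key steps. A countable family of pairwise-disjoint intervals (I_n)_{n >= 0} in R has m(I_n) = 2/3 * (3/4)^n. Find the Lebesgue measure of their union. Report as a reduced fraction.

By countable additivity of the Lebesgue measure on pairwise disjoint measurable sets,
  m(union_{n >= 0} I_n) = sum_{n >= 0} m(I_n) = sum_{n >= 0} a * r^n,
  with a = 2/3 and r = 3/4.
Since 0 < r = 3/4 < 1, the geometric series converges:
  sum_{n >= 0} a * r^n = a / (1 - r).
  = 2/3 / (1 - 3/4)
  = 2/3 / (1/4)
  = 8/3.

8/3


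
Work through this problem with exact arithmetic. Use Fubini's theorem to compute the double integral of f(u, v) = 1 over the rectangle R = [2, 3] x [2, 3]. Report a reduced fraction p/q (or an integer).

f(u, v) is a tensor product of a function of u and a function of v, and both factors are bounded continuous (hence Lebesgue integrable) on the rectangle, so Fubini's theorem applies:
  integral_R f d(m x m) = (integral_a1^b1 1 du) * (integral_a2^b2 1 dv).
Inner integral in u: integral_{2}^{3} 1 du = (3^1 - 2^1)/1
  = 1.
Inner integral in v: integral_{2}^{3} 1 dv = (3^1 - 2^1)/1
  = 1.
Product: (1) * (1) = 1.

1


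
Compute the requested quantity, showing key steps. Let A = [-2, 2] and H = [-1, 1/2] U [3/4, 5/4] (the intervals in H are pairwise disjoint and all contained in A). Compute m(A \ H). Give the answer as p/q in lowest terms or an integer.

The ambient interval has length m(A) = 2 - (-2) = 4.
Since the holes are disjoint and sit inside A, by finite additivity
  m(H) = sum_i (b_i - a_i), and m(A \ H) = m(A) - m(H).
Computing the hole measures:
  m(H_1) = 1/2 - (-1) = 3/2.
  m(H_2) = 5/4 - 3/4 = 1/2.
Summed: m(H) = 3/2 + 1/2 = 2.
So m(A \ H) = 4 - 2 = 2.

2


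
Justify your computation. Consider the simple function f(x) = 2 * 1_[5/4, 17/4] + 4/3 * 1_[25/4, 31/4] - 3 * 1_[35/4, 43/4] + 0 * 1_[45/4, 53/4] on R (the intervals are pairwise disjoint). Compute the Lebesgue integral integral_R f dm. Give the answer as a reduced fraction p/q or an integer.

For a simple function f = sum_i c_i * 1_{A_i} with disjoint A_i,
  integral f dm = sum_i c_i * m(A_i).
Lengths of the A_i:
  m(A_1) = 17/4 - 5/4 = 3.
  m(A_2) = 31/4 - 25/4 = 3/2.
  m(A_3) = 43/4 - 35/4 = 2.
  m(A_4) = 53/4 - 45/4 = 2.
Contributions c_i * m(A_i):
  (2) * (3) = 6.
  (4/3) * (3/2) = 2.
  (-3) * (2) = -6.
  (0) * (2) = 0.
Total: 6 + 2 - 6 + 0 = 2.

2


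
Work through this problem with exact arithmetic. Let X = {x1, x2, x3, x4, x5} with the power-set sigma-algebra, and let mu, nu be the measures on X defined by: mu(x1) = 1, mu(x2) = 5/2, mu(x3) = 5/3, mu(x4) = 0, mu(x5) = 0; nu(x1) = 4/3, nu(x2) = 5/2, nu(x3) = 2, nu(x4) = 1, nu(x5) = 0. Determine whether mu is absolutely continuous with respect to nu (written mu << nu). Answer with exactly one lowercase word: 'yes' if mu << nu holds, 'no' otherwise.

mu << nu means: every nu-null measurable set is also mu-null; equivalently, for every atom x, if nu({x}) = 0 then mu({x}) = 0.
Checking each atom:
  x1: nu = 4/3 > 0 -> no constraint.
  x2: nu = 5/2 > 0 -> no constraint.
  x3: nu = 2 > 0 -> no constraint.
  x4: nu = 1 > 0 -> no constraint.
  x5: nu = 0, mu = 0 -> consistent with mu << nu.
No atom violates the condition. Therefore mu << nu.

yes


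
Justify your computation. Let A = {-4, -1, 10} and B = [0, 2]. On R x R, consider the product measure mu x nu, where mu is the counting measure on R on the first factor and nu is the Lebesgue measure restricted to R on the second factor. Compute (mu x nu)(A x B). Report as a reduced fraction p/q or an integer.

For a measurable rectangle A x B, the product measure satisfies
  (mu x nu)(A x B) = mu(A) * nu(B).
  mu(A) = 3.
  nu(B) = 2.
  (mu x nu)(A x B) = 3 * 2 = 6.

6


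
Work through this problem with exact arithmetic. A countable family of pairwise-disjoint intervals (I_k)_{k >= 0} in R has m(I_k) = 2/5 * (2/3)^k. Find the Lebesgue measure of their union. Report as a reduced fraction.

By countable additivity of the Lebesgue measure on pairwise disjoint measurable sets,
  m(union_{k >= 0} I_k) = sum_{k >= 0} m(I_k) = sum_{k >= 0} a * r^k,
  with a = 2/5 and r = 2/3.
Since 0 < r = 2/3 < 1, the geometric series converges:
  sum_{k >= 0} a * r^k = a / (1 - r).
  = 2/5 / (1 - 2/3)
  = 2/5 / (1/3)
  = 6/5.

6/5


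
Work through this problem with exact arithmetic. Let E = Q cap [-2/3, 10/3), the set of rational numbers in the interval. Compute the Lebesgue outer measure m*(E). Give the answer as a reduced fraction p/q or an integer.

Q cap [-2/3, 10/3) is countable; list its elements as q_1, q_2, ... . Fix eps > 0 and cover the k-th point by an interval of length eps * 2^(-k). The cover has total length eps * sum_{k>=1} 2^(-k) = eps, so by definition of outer measure m*(Q cap [-2/3, 10/3)) <= eps. Since eps was arbitrary and m* >= 0, the outer measure is 0.

0


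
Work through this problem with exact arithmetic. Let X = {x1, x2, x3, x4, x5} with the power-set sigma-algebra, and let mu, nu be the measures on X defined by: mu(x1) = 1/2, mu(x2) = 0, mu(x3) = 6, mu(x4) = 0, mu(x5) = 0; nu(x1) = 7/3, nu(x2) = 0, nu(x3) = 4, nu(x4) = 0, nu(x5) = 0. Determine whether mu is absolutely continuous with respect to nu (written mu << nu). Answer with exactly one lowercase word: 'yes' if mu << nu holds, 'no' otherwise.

mu << nu means: every nu-null measurable set is also mu-null; equivalently, for every atom x, if nu({x}) = 0 then mu({x}) = 0.
Checking each atom:
  x1: nu = 7/3 > 0 -> no constraint.
  x2: nu = 0, mu = 0 -> consistent with mu << nu.
  x3: nu = 4 > 0 -> no constraint.
  x4: nu = 0, mu = 0 -> consistent with mu << nu.
  x5: nu = 0, mu = 0 -> consistent with mu << nu.
No atom violates the condition. Therefore mu << nu.

yes


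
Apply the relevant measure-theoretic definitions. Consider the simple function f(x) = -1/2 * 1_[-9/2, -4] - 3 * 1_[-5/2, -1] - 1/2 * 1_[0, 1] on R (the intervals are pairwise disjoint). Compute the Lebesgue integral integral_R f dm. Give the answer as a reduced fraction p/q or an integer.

For a simple function f = sum_i c_i * 1_{A_i} with disjoint A_i,
  integral f dm = sum_i c_i * m(A_i).
Lengths of the A_i:
  m(A_1) = -4 - (-9/2) = 1/2.
  m(A_2) = -1 - (-5/2) = 3/2.
  m(A_3) = 1 - 0 = 1.
Contributions c_i * m(A_i):
  (-1/2) * (1/2) = -1/4.
  (-3) * (3/2) = -9/2.
  (-1/2) * (1) = -1/2.
Total: -1/4 - 9/2 - 1/2 = -21/4.

-21/4


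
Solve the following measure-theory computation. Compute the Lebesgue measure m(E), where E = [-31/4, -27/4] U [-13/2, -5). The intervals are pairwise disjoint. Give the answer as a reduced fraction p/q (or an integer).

For pairwise disjoint intervals, m(union_i I_i) = sum_i m(I_i),
and m is invariant under swapping open/closed endpoints (single points have measure 0).
So m(E) = sum_i (b_i - a_i).
  I_1 has length -27/4 - (-31/4) = 1.
  I_2 has length -5 - (-13/2) = 3/2.
Summing:
  m(E) = 1 + 3/2 = 5/2.

5/2


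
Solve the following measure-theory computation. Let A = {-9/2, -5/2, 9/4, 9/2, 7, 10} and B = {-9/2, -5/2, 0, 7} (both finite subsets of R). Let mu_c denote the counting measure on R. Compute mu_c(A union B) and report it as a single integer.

Counting measure on a finite set equals cardinality. By inclusion-exclusion, |A union B| = |A| + |B| - |A cap B|.
|A| = 6, |B| = 4, |A cap B| = 3.
So mu_c(A union B) = 6 + 4 - 3 = 7.

7


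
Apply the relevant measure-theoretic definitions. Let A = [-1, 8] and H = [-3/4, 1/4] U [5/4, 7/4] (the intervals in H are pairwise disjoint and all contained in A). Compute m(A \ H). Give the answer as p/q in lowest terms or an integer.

The ambient interval has length m(A) = 8 - (-1) = 9.
Since the holes are disjoint and sit inside A, by finite additivity
  m(H) = sum_i (b_i - a_i), and m(A \ H) = m(A) - m(H).
Computing the hole measures:
  m(H_1) = 1/4 - (-3/4) = 1.
  m(H_2) = 7/4 - 5/4 = 1/2.
Summed: m(H) = 1 + 1/2 = 3/2.
So m(A \ H) = 9 - 3/2 = 15/2.

15/2


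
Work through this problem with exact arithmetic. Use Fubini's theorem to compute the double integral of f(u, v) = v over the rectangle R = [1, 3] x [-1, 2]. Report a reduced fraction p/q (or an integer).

f(u, v) is a tensor product of a function of u and a function of v, and both factors are bounded continuous (hence Lebesgue integrable) on the rectangle, so Fubini's theorem applies:
  integral_R f d(m x m) = (integral_a1^b1 1 du) * (integral_a2^b2 v dv).
Inner integral in u: integral_{1}^{3} 1 du = (3^1 - 1^1)/1
  = 2.
Inner integral in v: integral_{-1}^{2} v dv = (2^2 - (-1)^2)/2
  = 3/2.
Product: (2) * (3/2) = 3.

3


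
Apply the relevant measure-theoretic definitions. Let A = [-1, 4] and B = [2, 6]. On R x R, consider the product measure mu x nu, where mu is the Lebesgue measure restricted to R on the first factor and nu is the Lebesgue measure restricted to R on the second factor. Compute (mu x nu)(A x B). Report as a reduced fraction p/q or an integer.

For a measurable rectangle A x B, the product measure satisfies
  (mu x nu)(A x B) = mu(A) * nu(B).
  mu(A) = 5.
  nu(B) = 4.
  (mu x nu)(A x B) = 5 * 4 = 20.

20


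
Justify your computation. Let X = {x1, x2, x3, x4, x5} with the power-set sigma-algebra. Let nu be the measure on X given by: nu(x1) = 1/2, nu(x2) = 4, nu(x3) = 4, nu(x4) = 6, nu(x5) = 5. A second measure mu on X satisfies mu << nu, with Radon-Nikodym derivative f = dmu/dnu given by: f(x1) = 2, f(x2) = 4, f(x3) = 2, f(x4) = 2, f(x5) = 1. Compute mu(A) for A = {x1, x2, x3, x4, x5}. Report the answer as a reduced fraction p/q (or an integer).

By the defining property of the Radon-Nikodym derivative, for every measurable set A,
  mu(A) = integral_A f dnu.
Since nu is a discrete measure concentrated on the atoms of X, the integral over A reduces to the sum
  mu(A) = sum_{x in A} f(x) * nu({x}).
Computing each term:
  x1: f(x1) * nu(x1) = 2 * 1/2 = 1.
  x2: f(x2) * nu(x2) = 4 * 4 = 16.
  x3: f(x3) * nu(x3) = 2 * 4 = 8.
  x4: f(x4) * nu(x4) = 2 * 6 = 12.
  x5: f(x5) * nu(x5) = 1 * 5 = 5.
Summing: mu(A) = 1 + 16 + 8 + 12 + 5 = 42.

42


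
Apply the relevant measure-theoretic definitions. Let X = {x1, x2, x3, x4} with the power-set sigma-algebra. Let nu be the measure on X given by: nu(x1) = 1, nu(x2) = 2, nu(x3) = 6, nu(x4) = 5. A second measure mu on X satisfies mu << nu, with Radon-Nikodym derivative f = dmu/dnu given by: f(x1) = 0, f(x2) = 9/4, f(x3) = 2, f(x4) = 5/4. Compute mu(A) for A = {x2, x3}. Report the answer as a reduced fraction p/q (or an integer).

By the defining property of the Radon-Nikodym derivative, for every measurable set A,
  mu(A) = integral_A f dnu.
Since nu is a discrete measure concentrated on the atoms of X, the integral over A reduces to the sum
  mu(A) = sum_{x in A} f(x) * nu({x}).
Computing each term:
  x2: f(x2) * nu(x2) = 9/4 * 2 = 9/2.
  x3: f(x3) * nu(x3) = 2 * 6 = 12.
Summing: mu(A) = 9/2 + 12 = 33/2.

33/2


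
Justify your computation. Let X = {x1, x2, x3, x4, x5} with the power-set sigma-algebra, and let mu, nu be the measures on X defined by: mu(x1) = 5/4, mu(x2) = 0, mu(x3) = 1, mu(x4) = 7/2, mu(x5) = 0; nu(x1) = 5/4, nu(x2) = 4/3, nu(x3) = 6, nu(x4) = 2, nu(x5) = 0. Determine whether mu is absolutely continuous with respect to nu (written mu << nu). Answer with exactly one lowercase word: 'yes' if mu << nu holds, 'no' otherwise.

mu << nu means: every nu-null measurable set is also mu-null; equivalently, for every atom x, if nu({x}) = 0 then mu({x}) = 0.
Checking each atom:
  x1: nu = 5/4 > 0 -> no constraint.
  x2: nu = 4/3 > 0 -> no constraint.
  x3: nu = 6 > 0 -> no constraint.
  x4: nu = 2 > 0 -> no constraint.
  x5: nu = 0, mu = 0 -> consistent with mu << nu.
No atom violates the condition. Therefore mu << nu.

yes


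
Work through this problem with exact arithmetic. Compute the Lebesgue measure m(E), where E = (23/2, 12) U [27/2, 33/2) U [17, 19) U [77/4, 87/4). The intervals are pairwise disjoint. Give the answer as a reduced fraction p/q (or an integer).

For pairwise disjoint intervals, m(union_i I_i) = sum_i m(I_i),
and m is invariant under swapping open/closed endpoints (single points have measure 0).
So m(E) = sum_i (b_i - a_i).
  I_1 has length 12 - 23/2 = 1/2.
  I_2 has length 33/2 - 27/2 = 3.
  I_3 has length 19 - 17 = 2.
  I_4 has length 87/4 - 77/4 = 5/2.
Summing:
  m(E) = 1/2 + 3 + 2 + 5/2 = 8.

8


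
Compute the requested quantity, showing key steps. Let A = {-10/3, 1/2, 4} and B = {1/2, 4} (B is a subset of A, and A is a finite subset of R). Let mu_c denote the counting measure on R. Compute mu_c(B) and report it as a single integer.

Counting measure assigns mu_c(E) = |E| (number of elements) when E is finite.
B has 2 element(s), so mu_c(B) = 2.

2


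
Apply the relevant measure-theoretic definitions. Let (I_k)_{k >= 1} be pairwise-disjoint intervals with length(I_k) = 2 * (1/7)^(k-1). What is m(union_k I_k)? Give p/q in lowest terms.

By countable additivity of the Lebesgue measure on pairwise disjoint measurable sets,
  m(union_{k >= 1} I_k) = sum_{k >= 1} m(I_k) = sum_{k >= 1} a * r^(k-1),
  with a = 2 and r = 1/7.
Since 0 < r = 1/7 < 1, the geometric series converges:
  sum_{k >= 1} a * r^(k-1) = a / (1 - r).
  = 2 / (1 - 1/7)
  = 2 / (6/7)
  = 7/3.

7/3


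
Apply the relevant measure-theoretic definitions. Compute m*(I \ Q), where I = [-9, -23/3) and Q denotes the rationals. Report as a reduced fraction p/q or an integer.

The interval I = [-9, -23/3) has m(I) = -23/3 - (-9) = 4/3 (endpoints are measure-zero, so open/closed/half-open agree). Write I = (I cap Q) u (I \ Q). The rationals in I are countable, so m*(I cap Q) = 0 (cover each rational by intervals whose total length is arbitrarily small). By countable subadditivity m*(I) <= m*(I cap Q) + m*(I \ Q), hence m*(I \ Q) >= m(I) = 4/3. The reverse inequality m*(I \ Q) <= m*(I) = 4/3 is trivial since (I \ Q) is a subset of I. Therefore m*(I \ Q) = 4/3.

4/3


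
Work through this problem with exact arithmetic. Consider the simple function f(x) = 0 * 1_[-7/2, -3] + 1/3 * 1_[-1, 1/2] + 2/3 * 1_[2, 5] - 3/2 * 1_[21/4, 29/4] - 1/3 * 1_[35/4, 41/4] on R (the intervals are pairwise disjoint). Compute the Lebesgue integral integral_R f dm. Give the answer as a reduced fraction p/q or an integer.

For a simple function f = sum_i c_i * 1_{A_i} with disjoint A_i,
  integral f dm = sum_i c_i * m(A_i).
Lengths of the A_i:
  m(A_1) = -3 - (-7/2) = 1/2.
  m(A_2) = 1/2 - (-1) = 3/2.
  m(A_3) = 5 - 2 = 3.
  m(A_4) = 29/4 - 21/4 = 2.
  m(A_5) = 41/4 - 35/4 = 3/2.
Contributions c_i * m(A_i):
  (0) * (1/2) = 0.
  (1/3) * (3/2) = 1/2.
  (2/3) * (3) = 2.
  (-3/2) * (2) = -3.
  (-1/3) * (3/2) = -1/2.
Total: 0 + 1/2 + 2 - 3 - 1/2 = -1.

-1


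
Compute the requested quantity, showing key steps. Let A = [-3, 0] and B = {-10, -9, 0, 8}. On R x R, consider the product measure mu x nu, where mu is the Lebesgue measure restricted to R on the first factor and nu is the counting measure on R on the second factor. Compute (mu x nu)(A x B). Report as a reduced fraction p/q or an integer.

For a measurable rectangle A x B, the product measure satisfies
  (mu x nu)(A x B) = mu(A) * nu(B).
  mu(A) = 3.
  nu(B) = 4.
  (mu x nu)(A x B) = 3 * 4 = 12.

12


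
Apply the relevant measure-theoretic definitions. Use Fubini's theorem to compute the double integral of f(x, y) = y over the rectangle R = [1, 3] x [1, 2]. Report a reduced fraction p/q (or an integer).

f(x, y) is a tensor product of a function of x and a function of y, and both factors are bounded continuous (hence Lebesgue integrable) on the rectangle, so Fubini's theorem applies:
  integral_R f d(m x m) = (integral_a1^b1 1 dx) * (integral_a2^b2 y dy).
Inner integral in x: integral_{1}^{3} 1 dx = (3^1 - 1^1)/1
  = 2.
Inner integral in y: integral_{1}^{2} y dy = (2^2 - 1^2)/2
  = 3/2.
Product: (2) * (3/2) = 3.

3


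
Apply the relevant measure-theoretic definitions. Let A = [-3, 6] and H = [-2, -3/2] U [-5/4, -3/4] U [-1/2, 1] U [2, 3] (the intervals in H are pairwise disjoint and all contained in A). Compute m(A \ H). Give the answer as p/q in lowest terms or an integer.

The ambient interval has length m(A) = 6 - (-3) = 9.
Since the holes are disjoint and sit inside A, by finite additivity
  m(H) = sum_i (b_i - a_i), and m(A \ H) = m(A) - m(H).
Computing the hole measures:
  m(H_1) = -3/2 - (-2) = 1/2.
  m(H_2) = -3/4 - (-5/4) = 1/2.
  m(H_3) = 1 - (-1/2) = 3/2.
  m(H_4) = 3 - 2 = 1.
Summed: m(H) = 1/2 + 1/2 + 3/2 + 1 = 7/2.
So m(A \ H) = 9 - 7/2 = 11/2.

11/2


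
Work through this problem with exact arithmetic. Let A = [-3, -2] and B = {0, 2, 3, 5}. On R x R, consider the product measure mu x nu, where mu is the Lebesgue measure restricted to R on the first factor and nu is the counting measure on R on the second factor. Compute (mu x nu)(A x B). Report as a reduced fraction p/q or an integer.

For a measurable rectangle A x B, the product measure satisfies
  (mu x nu)(A x B) = mu(A) * nu(B).
  mu(A) = 1.
  nu(B) = 4.
  (mu x nu)(A x B) = 1 * 4 = 4.

4


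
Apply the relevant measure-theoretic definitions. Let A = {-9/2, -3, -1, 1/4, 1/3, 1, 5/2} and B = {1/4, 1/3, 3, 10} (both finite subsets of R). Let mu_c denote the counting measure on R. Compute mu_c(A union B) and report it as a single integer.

Counting measure on a finite set equals cardinality. By inclusion-exclusion, |A union B| = |A| + |B| - |A cap B|.
|A| = 7, |B| = 4, |A cap B| = 2.
So mu_c(A union B) = 7 + 4 - 2 = 9.

9


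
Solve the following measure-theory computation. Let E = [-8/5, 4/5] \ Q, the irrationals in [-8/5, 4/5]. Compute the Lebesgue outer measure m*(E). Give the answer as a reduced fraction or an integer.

The interval I = [-8/5, 4/5] has m(I) = 4/5 - (-8/5) = 12/5 (endpoints are measure-zero, so open/closed/half-open agree). Write I = (I cap Q) u (I \ Q). The rationals in I are countable, so m*(I cap Q) = 0 (cover each rational by intervals whose total length is arbitrarily small). By countable subadditivity m*(I) <= m*(I cap Q) + m*(I \ Q), hence m*(I \ Q) >= m(I) = 12/5. The reverse inequality m*(I \ Q) <= m*(I) = 12/5 is trivial since (I \ Q) is a subset of I. Therefore m*(I \ Q) = 12/5.

12/5


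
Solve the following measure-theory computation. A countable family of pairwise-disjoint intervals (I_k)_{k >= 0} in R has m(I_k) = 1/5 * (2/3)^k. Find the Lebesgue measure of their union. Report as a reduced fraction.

By countable additivity of the Lebesgue measure on pairwise disjoint measurable sets,
  m(union_{k >= 0} I_k) = sum_{k >= 0} m(I_k) = sum_{k >= 0} a * r^k,
  with a = 1/5 and r = 2/3.
Since 0 < r = 2/3 < 1, the geometric series converges:
  sum_{k >= 0} a * r^k = a / (1 - r).
  = 1/5 / (1 - 2/3)
  = 1/5 / (1/3)
  = 3/5.

3/5


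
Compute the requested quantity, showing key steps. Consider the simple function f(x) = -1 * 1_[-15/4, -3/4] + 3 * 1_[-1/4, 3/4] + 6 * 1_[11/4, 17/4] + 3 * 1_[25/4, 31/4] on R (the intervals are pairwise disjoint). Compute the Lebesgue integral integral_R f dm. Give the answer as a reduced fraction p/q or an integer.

For a simple function f = sum_i c_i * 1_{A_i} with disjoint A_i,
  integral f dm = sum_i c_i * m(A_i).
Lengths of the A_i:
  m(A_1) = -3/4 - (-15/4) = 3.
  m(A_2) = 3/4 - (-1/4) = 1.
  m(A_3) = 17/4 - 11/4 = 3/2.
  m(A_4) = 31/4 - 25/4 = 3/2.
Contributions c_i * m(A_i):
  (-1) * (3) = -3.
  (3) * (1) = 3.
  (6) * (3/2) = 9.
  (3) * (3/2) = 9/2.
Total: -3 + 3 + 9 + 9/2 = 27/2.

27/2


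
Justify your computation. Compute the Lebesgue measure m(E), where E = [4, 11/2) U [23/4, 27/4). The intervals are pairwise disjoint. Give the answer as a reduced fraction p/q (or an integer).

For pairwise disjoint intervals, m(union_i I_i) = sum_i m(I_i),
and m is invariant under swapping open/closed endpoints (single points have measure 0).
So m(E) = sum_i (b_i - a_i).
  I_1 has length 11/2 - 4 = 3/2.
  I_2 has length 27/4 - 23/4 = 1.
Summing:
  m(E) = 3/2 + 1 = 5/2.

5/2


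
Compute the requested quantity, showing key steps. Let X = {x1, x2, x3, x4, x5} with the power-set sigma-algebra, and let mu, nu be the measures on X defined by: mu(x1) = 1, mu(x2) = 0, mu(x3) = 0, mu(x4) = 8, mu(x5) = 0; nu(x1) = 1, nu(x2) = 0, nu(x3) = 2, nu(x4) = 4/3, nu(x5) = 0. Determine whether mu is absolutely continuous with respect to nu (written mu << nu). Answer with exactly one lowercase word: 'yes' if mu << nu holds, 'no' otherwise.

mu << nu means: every nu-null measurable set is also mu-null; equivalently, for every atom x, if nu({x}) = 0 then mu({x}) = 0.
Checking each atom:
  x1: nu = 1 > 0 -> no constraint.
  x2: nu = 0, mu = 0 -> consistent with mu << nu.
  x3: nu = 2 > 0 -> no constraint.
  x4: nu = 4/3 > 0 -> no constraint.
  x5: nu = 0, mu = 0 -> consistent with mu << nu.
No atom violates the condition. Therefore mu << nu.

yes


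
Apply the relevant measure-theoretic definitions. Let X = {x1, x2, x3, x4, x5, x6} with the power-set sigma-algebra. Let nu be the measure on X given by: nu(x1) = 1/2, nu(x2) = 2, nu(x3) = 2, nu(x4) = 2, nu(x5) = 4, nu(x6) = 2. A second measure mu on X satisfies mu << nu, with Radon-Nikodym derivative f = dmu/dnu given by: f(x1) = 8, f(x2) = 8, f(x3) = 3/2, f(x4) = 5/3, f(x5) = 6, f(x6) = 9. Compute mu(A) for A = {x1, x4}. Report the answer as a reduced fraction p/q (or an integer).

By the defining property of the Radon-Nikodym derivative, for every measurable set A,
  mu(A) = integral_A f dnu.
Since nu is a discrete measure concentrated on the atoms of X, the integral over A reduces to the sum
  mu(A) = sum_{x in A} f(x) * nu({x}).
Computing each term:
  x1: f(x1) * nu(x1) = 8 * 1/2 = 4.
  x4: f(x4) * nu(x4) = 5/3 * 2 = 10/3.
Summing: mu(A) = 4 + 10/3 = 22/3.

22/3


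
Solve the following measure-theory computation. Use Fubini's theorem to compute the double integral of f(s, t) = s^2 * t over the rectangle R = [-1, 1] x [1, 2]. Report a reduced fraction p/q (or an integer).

f(s, t) is a tensor product of a function of s and a function of t, and both factors are bounded continuous (hence Lebesgue integrable) on the rectangle, so Fubini's theorem applies:
  integral_R f d(m x m) = (integral_a1^b1 s^2 ds) * (integral_a2^b2 t dt).
Inner integral in s: integral_{-1}^{1} s^2 ds = (1^3 - (-1)^3)/3
  = 2/3.
Inner integral in t: integral_{1}^{2} t dt = (2^2 - 1^2)/2
  = 3/2.
Product: (2/3) * (3/2) = 1.

1


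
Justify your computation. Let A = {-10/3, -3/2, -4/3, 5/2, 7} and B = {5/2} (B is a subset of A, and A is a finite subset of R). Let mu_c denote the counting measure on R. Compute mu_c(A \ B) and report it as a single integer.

Counting measure assigns mu_c(E) = |E| (number of elements) when E is finite. For B subset A, A \ B is the set of elements of A not in B, so |A \ B| = |A| - |B|.
|A| = 5, |B| = 1, so mu_c(A \ B) = 5 - 1 = 4.

4


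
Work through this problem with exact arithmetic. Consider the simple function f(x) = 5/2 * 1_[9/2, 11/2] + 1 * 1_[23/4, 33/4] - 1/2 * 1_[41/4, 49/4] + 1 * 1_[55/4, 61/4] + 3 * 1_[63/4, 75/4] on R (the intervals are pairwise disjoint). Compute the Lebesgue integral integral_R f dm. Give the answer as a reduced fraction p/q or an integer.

For a simple function f = sum_i c_i * 1_{A_i} with disjoint A_i,
  integral f dm = sum_i c_i * m(A_i).
Lengths of the A_i:
  m(A_1) = 11/2 - 9/2 = 1.
  m(A_2) = 33/4 - 23/4 = 5/2.
  m(A_3) = 49/4 - 41/4 = 2.
  m(A_4) = 61/4 - 55/4 = 3/2.
  m(A_5) = 75/4 - 63/4 = 3.
Contributions c_i * m(A_i):
  (5/2) * (1) = 5/2.
  (1) * (5/2) = 5/2.
  (-1/2) * (2) = -1.
  (1) * (3/2) = 3/2.
  (3) * (3) = 9.
Total: 5/2 + 5/2 - 1 + 3/2 + 9 = 29/2.

29/2


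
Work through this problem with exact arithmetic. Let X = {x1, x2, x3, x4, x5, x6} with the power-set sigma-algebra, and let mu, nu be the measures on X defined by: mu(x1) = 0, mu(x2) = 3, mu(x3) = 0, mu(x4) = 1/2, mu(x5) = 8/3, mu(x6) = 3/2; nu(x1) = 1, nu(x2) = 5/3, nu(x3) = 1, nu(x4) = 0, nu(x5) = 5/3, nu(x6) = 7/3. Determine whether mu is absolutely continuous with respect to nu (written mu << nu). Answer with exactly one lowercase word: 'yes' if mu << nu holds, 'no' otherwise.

mu << nu means: every nu-null measurable set is also mu-null; equivalently, for every atom x, if nu({x}) = 0 then mu({x}) = 0.
Checking each atom:
  x1: nu = 1 > 0 -> no constraint.
  x2: nu = 5/3 > 0 -> no constraint.
  x3: nu = 1 > 0 -> no constraint.
  x4: nu = 0, mu = 1/2 > 0 -> violates mu << nu.
  x5: nu = 5/3 > 0 -> no constraint.
  x6: nu = 7/3 > 0 -> no constraint.
The atom(s) x4 violate the condition (nu = 0 but mu > 0). Therefore mu is NOT absolutely continuous w.r.t. nu.

no


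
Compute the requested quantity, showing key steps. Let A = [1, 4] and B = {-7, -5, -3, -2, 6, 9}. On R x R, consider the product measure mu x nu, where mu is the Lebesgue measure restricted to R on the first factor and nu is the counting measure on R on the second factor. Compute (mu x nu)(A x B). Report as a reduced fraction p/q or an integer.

For a measurable rectangle A x B, the product measure satisfies
  (mu x nu)(A x B) = mu(A) * nu(B).
  mu(A) = 3.
  nu(B) = 6.
  (mu x nu)(A x B) = 3 * 6 = 18.

18


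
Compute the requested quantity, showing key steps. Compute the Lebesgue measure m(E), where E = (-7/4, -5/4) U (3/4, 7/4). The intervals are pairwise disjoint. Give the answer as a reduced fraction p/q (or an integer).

For pairwise disjoint intervals, m(union_i I_i) = sum_i m(I_i),
and m is invariant under swapping open/closed endpoints (single points have measure 0).
So m(E) = sum_i (b_i - a_i).
  I_1 has length -5/4 - (-7/4) = 1/2.
  I_2 has length 7/4 - 3/4 = 1.
Summing:
  m(E) = 1/2 + 1 = 3/2.

3/2


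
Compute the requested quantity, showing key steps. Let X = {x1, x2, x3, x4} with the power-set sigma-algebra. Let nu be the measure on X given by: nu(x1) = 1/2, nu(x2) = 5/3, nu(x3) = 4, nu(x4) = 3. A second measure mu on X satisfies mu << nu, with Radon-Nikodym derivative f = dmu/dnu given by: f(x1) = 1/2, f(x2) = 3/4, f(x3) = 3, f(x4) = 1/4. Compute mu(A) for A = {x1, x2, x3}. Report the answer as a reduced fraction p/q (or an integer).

By the defining property of the Radon-Nikodym derivative, for every measurable set A,
  mu(A) = integral_A f dnu.
Since nu is a discrete measure concentrated on the atoms of X, the integral over A reduces to the sum
  mu(A) = sum_{x in A} f(x) * nu({x}).
Computing each term:
  x1: f(x1) * nu(x1) = 1/2 * 1/2 = 1/4.
  x2: f(x2) * nu(x2) = 3/4 * 5/3 = 5/4.
  x3: f(x3) * nu(x3) = 3 * 4 = 12.
Summing: mu(A) = 1/4 + 5/4 + 12 = 27/2.

27/2


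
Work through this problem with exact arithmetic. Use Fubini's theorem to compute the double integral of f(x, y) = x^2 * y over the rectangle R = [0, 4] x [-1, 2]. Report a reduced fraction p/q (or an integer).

f(x, y) is a tensor product of a function of x and a function of y, and both factors are bounded continuous (hence Lebesgue integrable) on the rectangle, so Fubini's theorem applies:
  integral_R f d(m x m) = (integral_a1^b1 x^2 dx) * (integral_a2^b2 y dy).
Inner integral in x: integral_{0}^{4} x^2 dx = (4^3 - 0^3)/3
  = 64/3.
Inner integral in y: integral_{-1}^{2} y dy = (2^2 - (-1)^2)/2
  = 3/2.
Product: (64/3) * (3/2) = 32.

32


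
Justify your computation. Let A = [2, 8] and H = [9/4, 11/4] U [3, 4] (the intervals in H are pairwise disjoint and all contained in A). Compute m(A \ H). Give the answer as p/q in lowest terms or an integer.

The ambient interval has length m(A) = 8 - 2 = 6.
Since the holes are disjoint and sit inside A, by finite additivity
  m(H) = sum_i (b_i - a_i), and m(A \ H) = m(A) - m(H).
Computing the hole measures:
  m(H_1) = 11/4 - 9/4 = 1/2.
  m(H_2) = 4 - 3 = 1.
Summed: m(H) = 1/2 + 1 = 3/2.
So m(A \ H) = 6 - 3/2 = 9/2.

9/2


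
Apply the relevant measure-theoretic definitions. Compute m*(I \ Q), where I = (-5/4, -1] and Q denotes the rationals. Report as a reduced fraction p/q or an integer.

The interval I = (-5/4, -1] has m(I) = -1 - (-5/4) = 1/4 (endpoints are measure-zero, so open/closed/half-open agree). Write I = (I cap Q) u (I \ Q). The rationals in I are countable, so m*(I cap Q) = 0 (cover each rational by intervals whose total length is arbitrarily small). By countable subadditivity m*(I) <= m*(I cap Q) + m*(I \ Q), hence m*(I \ Q) >= m(I) = 1/4. The reverse inequality m*(I \ Q) <= m*(I) = 1/4 is trivial since (I \ Q) is a subset of I. Therefore m*(I \ Q) = 1/4.

1/4


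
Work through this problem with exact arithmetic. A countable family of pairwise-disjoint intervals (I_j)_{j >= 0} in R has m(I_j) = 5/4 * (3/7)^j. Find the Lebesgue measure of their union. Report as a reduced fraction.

By countable additivity of the Lebesgue measure on pairwise disjoint measurable sets,
  m(union_{j >= 0} I_j) = sum_{j >= 0} m(I_j) = sum_{j >= 0} a * r^j,
  with a = 5/4 and r = 3/7.
Since 0 < r = 3/7 < 1, the geometric series converges:
  sum_{j >= 0} a * r^j = a / (1 - r).
  = 5/4 / (1 - 3/7)
  = 5/4 / (4/7)
  = 35/16.

35/16


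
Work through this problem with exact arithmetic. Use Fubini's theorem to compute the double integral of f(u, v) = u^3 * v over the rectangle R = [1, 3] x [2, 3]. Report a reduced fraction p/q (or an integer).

f(u, v) is a tensor product of a function of u and a function of v, and both factors are bounded continuous (hence Lebesgue integrable) on the rectangle, so Fubini's theorem applies:
  integral_R f d(m x m) = (integral_a1^b1 u^3 du) * (integral_a2^b2 v dv).
Inner integral in u: integral_{1}^{3} u^3 du = (3^4 - 1^4)/4
  = 20.
Inner integral in v: integral_{2}^{3} v dv = (3^2 - 2^2)/2
  = 5/2.
Product: (20) * (5/2) = 50.

50


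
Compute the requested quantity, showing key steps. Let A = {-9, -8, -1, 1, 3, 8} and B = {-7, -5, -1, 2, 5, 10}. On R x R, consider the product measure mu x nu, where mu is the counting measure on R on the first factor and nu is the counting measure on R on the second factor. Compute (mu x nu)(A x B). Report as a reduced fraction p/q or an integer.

For a measurable rectangle A x B, the product measure satisfies
  (mu x nu)(A x B) = mu(A) * nu(B).
  mu(A) = 6.
  nu(B) = 6.
  (mu x nu)(A x B) = 6 * 6 = 36.

36


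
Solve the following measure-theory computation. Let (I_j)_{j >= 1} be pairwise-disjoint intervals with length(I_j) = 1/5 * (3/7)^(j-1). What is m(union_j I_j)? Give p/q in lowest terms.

By countable additivity of the Lebesgue measure on pairwise disjoint measurable sets,
  m(union_{j >= 1} I_j) = sum_{j >= 1} m(I_j) = sum_{j >= 1} a * r^(j-1),
  with a = 1/5 and r = 3/7.
Since 0 < r = 3/7 < 1, the geometric series converges:
  sum_{j >= 1} a * r^(j-1) = a / (1 - r).
  = 1/5 / (1 - 3/7)
  = 1/5 / (4/7)
  = 7/20.

7/20


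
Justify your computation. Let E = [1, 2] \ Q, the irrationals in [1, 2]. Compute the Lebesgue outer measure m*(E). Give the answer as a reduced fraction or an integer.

The interval I = [1, 2] has m(I) = 2 - 1 = 1 (endpoints are measure-zero, so open/closed/half-open agree). Write I = (I cap Q) u (I \ Q). The rationals in I are countable, so m*(I cap Q) = 0 (cover each rational by intervals whose total length is arbitrarily small). By countable subadditivity m*(I) <= m*(I cap Q) + m*(I \ Q), hence m*(I \ Q) >= m(I) = 1. The reverse inequality m*(I \ Q) <= m*(I) = 1 is trivial since (I \ Q) is a subset of I. Therefore m*(I \ Q) = 1.

1


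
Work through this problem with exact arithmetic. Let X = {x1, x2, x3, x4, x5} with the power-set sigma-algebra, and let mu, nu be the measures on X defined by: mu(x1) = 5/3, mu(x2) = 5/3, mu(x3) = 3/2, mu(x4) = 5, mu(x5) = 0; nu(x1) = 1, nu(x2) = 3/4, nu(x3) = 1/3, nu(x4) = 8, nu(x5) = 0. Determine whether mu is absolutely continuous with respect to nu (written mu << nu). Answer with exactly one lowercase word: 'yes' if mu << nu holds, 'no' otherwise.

mu << nu means: every nu-null measurable set is also mu-null; equivalently, for every atom x, if nu({x}) = 0 then mu({x}) = 0.
Checking each atom:
  x1: nu = 1 > 0 -> no constraint.
  x2: nu = 3/4 > 0 -> no constraint.
  x3: nu = 1/3 > 0 -> no constraint.
  x4: nu = 8 > 0 -> no constraint.
  x5: nu = 0, mu = 0 -> consistent with mu << nu.
No atom violates the condition. Therefore mu << nu.

yes


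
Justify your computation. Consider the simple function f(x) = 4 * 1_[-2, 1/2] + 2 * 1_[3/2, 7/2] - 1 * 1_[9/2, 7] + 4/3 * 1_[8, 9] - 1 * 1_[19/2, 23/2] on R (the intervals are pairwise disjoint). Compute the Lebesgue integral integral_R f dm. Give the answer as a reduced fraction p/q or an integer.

For a simple function f = sum_i c_i * 1_{A_i} with disjoint A_i,
  integral f dm = sum_i c_i * m(A_i).
Lengths of the A_i:
  m(A_1) = 1/2 - (-2) = 5/2.
  m(A_2) = 7/2 - 3/2 = 2.
  m(A_3) = 7 - 9/2 = 5/2.
  m(A_4) = 9 - 8 = 1.
  m(A_5) = 23/2 - 19/2 = 2.
Contributions c_i * m(A_i):
  (4) * (5/2) = 10.
  (2) * (2) = 4.
  (-1) * (5/2) = -5/2.
  (4/3) * (1) = 4/3.
  (-1) * (2) = -2.
Total: 10 + 4 - 5/2 + 4/3 - 2 = 65/6.

65/6


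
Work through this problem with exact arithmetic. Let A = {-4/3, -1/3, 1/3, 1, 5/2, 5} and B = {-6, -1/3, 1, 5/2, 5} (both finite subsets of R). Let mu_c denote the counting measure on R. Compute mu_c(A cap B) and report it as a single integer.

Counting measure on a finite set equals cardinality. mu_c(A cap B) = |A cap B| (elements appearing in both).
Enumerating the elements of A that also lie in B gives 4 element(s).
So mu_c(A cap B) = 4.

4


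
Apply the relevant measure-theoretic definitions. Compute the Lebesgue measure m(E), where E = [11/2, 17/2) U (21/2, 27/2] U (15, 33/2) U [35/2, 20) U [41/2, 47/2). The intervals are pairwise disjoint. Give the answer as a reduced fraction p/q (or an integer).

For pairwise disjoint intervals, m(union_i I_i) = sum_i m(I_i),
and m is invariant under swapping open/closed endpoints (single points have measure 0).
So m(E) = sum_i (b_i - a_i).
  I_1 has length 17/2 - 11/2 = 3.
  I_2 has length 27/2 - 21/2 = 3.
  I_3 has length 33/2 - 15 = 3/2.
  I_4 has length 20 - 35/2 = 5/2.
  I_5 has length 47/2 - 41/2 = 3.
Summing:
  m(E) = 3 + 3 + 3/2 + 5/2 + 3 = 13.

13


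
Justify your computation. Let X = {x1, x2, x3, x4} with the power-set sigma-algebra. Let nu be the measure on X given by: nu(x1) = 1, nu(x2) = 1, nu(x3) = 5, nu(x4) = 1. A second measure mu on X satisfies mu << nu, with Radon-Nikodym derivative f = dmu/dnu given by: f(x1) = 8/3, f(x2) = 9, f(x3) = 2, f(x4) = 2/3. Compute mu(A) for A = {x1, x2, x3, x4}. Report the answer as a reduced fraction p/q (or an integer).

By the defining property of the Radon-Nikodym derivative, for every measurable set A,
  mu(A) = integral_A f dnu.
Since nu is a discrete measure concentrated on the atoms of X, the integral over A reduces to the sum
  mu(A) = sum_{x in A} f(x) * nu({x}).
Computing each term:
  x1: f(x1) * nu(x1) = 8/3 * 1 = 8/3.
  x2: f(x2) * nu(x2) = 9 * 1 = 9.
  x3: f(x3) * nu(x3) = 2 * 5 = 10.
  x4: f(x4) * nu(x4) = 2/3 * 1 = 2/3.
Summing: mu(A) = 8/3 + 9 + 10 + 2/3 = 67/3.

67/3


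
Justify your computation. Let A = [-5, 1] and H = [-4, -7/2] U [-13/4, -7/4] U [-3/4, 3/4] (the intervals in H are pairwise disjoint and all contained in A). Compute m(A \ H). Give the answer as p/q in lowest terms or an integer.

The ambient interval has length m(A) = 1 - (-5) = 6.
Since the holes are disjoint and sit inside A, by finite additivity
  m(H) = sum_i (b_i - a_i), and m(A \ H) = m(A) - m(H).
Computing the hole measures:
  m(H_1) = -7/2 - (-4) = 1/2.
  m(H_2) = -7/4 - (-13/4) = 3/2.
  m(H_3) = 3/4 - (-3/4) = 3/2.
Summed: m(H) = 1/2 + 3/2 + 3/2 = 7/2.
So m(A \ H) = 6 - 7/2 = 5/2.

5/2


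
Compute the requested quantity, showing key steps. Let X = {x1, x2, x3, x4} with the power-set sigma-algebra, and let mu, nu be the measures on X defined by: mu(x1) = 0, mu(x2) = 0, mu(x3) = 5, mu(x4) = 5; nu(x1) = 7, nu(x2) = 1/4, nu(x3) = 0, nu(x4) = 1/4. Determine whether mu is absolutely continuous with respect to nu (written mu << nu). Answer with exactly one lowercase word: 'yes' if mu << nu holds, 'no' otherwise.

mu << nu means: every nu-null measurable set is also mu-null; equivalently, for every atom x, if nu({x}) = 0 then mu({x}) = 0.
Checking each atom:
  x1: nu = 7 > 0 -> no constraint.
  x2: nu = 1/4 > 0 -> no constraint.
  x3: nu = 0, mu = 5 > 0 -> violates mu << nu.
  x4: nu = 1/4 > 0 -> no constraint.
The atom(s) x3 violate the condition (nu = 0 but mu > 0). Therefore mu is NOT absolutely continuous w.r.t. nu.

no


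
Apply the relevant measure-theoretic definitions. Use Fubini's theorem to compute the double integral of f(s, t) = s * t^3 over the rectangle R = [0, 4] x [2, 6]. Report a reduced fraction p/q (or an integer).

f(s, t) is a tensor product of a function of s and a function of t, and both factors are bounded continuous (hence Lebesgue integrable) on the rectangle, so Fubini's theorem applies:
  integral_R f d(m x m) = (integral_a1^b1 s ds) * (integral_a2^b2 t^3 dt).
Inner integral in s: integral_{0}^{4} s ds = (4^2 - 0^2)/2
  = 8.
Inner integral in t: integral_{2}^{6} t^3 dt = (6^4 - 2^4)/4
  = 320.
Product: (8) * (320) = 2560.

2560


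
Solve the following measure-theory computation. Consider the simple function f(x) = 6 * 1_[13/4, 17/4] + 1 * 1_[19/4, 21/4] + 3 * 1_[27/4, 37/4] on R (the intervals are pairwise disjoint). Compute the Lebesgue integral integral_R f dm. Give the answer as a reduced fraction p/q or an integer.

For a simple function f = sum_i c_i * 1_{A_i} with disjoint A_i,
  integral f dm = sum_i c_i * m(A_i).
Lengths of the A_i:
  m(A_1) = 17/4 - 13/4 = 1.
  m(A_2) = 21/4 - 19/4 = 1/2.
  m(A_3) = 37/4 - 27/4 = 5/2.
Contributions c_i * m(A_i):
  (6) * (1) = 6.
  (1) * (1/2) = 1/2.
  (3) * (5/2) = 15/2.
Total: 6 + 1/2 + 15/2 = 14.

14


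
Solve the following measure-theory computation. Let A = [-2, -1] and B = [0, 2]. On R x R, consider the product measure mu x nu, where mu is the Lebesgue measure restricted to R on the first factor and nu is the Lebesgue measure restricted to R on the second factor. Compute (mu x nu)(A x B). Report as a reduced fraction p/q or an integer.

For a measurable rectangle A x B, the product measure satisfies
  (mu x nu)(A x B) = mu(A) * nu(B).
  mu(A) = 1.
  nu(B) = 2.
  (mu x nu)(A x B) = 1 * 2 = 2.

2


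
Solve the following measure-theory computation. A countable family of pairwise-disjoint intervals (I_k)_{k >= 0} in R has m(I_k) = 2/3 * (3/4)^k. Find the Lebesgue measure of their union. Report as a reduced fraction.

By countable additivity of the Lebesgue measure on pairwise disjoint measurable sets,
  m(union_{k >= 0} I_k) = sum_{k >= 0} m(I_k) = sum_{k >= 0} a * r^k,
  with a = 2/3 and r = 3/4.
Since 0 < r = 3/4 < 1, the geometric series converges:
  sum_{k >= 0} a * r^k = a / (1 - r).
  = 2/3 / (1 - 3/4)
  = 2/3 / (1/4)
  = 8/3.

8/3


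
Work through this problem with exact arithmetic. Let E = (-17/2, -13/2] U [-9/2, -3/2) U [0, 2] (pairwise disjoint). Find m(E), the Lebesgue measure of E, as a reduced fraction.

For pairwise disjoint intervals, m(union_i I_i) = sum_i m(I_i),
and m is invariant under swapping open/closed endpoints (single points have measure 0).
So m(E) = sum_i (b_i - a_i).
  I_1 has length -13/2 - (-17/2) = 2.
  I_2 has length -3/2 - (-9/2) = 3.
  I_3 has length 2 - 0 = 2.
Summing:
  m(E) = 2 + 3 + 2 = 7.

7
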